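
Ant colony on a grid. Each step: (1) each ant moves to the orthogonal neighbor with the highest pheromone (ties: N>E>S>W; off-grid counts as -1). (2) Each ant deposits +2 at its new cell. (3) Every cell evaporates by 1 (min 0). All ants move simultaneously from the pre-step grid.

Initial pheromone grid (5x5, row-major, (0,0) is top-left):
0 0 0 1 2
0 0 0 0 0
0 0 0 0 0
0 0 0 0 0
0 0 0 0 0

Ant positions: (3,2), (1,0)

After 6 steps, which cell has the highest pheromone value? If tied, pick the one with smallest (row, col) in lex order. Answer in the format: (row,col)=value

Step 1: ant0:(3,2)->N->(2,2) | ant1:(1,0)->N->(0,0)
  grid max=1 at (0,0)
Step 2: ant0:(2,2)->N->(1,2) | ant1:(0,0)->E->(0,1)
  grid max=1 at (0,1)
Step 3: ant0:(1,2)->N->(0,2) | ant1:(0,1)->E->(0,2)
  grid max=3 at (0,2)
Step 4: ant0:(0,2)->E->(0,3) | ant1:(0,2)->E->(0,3)
  grid max=3 at (0,3)
Step 5: ant0:(0,3)->W->(0,2) | ant1:(0,3)->W->(0,2)
  grid max=5 at (0,2)
Step 6: ant0:(0,2)->E->(0,3) | ant1:(0,2)->E->(0,3)
  grid max=5 at (0,3)
Final grid:
  0 0 4 5 0
  0 0 0 0 0
  0 0 0 0 0
  0 0 0 0 0
  0 0 0 0 0
Max pheromone 5 at (0,3)

Answer: (0,3)=5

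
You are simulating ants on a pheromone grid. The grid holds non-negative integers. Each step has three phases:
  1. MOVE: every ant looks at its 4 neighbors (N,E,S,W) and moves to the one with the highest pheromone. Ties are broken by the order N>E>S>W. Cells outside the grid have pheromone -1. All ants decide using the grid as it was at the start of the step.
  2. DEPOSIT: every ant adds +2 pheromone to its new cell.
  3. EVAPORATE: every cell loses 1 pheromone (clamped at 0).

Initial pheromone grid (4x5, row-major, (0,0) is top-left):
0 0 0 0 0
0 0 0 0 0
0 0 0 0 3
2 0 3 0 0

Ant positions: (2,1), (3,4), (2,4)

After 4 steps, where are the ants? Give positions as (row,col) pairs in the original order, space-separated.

Step 1: ant0:(2,1)->N->(1,1) | ant1:(3,4)->N->(2,4) | ant2:(2,4)->N->(1,4)
  grid max=4 at (2,4)
Step 2: ant0:(1,1)->N->(0,1) | ant1:(2,4)->N->(1,4) | ant2:(1,4)->S->(2,4)
  grid max=5 at (2,4)
Step 3: ant0:(0,1)->E->(0,2) | ant1:(1,4)->S->(2,4) | ant2:(2,4)->N->(1,4)
  grid max=6 at (2,4)
Step 4: ant0:(0,2)->E->(0,3) | ant1:(2,4)->N->(1,4) | ant2:(1,4)->S->(2,4)
  grid max=7 at (2,4)

(0,3) (1,4) (2,4)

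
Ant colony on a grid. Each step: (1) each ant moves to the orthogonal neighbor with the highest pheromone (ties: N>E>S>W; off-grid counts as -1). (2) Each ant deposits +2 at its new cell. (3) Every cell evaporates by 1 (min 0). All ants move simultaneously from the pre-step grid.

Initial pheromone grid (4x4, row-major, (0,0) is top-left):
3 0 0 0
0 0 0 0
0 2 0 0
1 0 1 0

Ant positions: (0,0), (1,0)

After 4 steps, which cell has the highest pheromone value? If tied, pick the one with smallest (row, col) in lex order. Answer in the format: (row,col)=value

Answer: (0,0)=7

Derivation:
Step 1: ant0:(0,0)->E->(0,1) | ant1:(1,0)->N->(0,0)
  grid max=4 at (0,0)
Step 2: ant0:(0,1)->W->(0,0) | ant1:(0,0)->E->(0,1)
  grid max=5 at (0,0)
Step 3: ant0:(0,0)->E->(0,1) | ant1:(0,1)->W->(0,0)
  grid max=6 at (0,0)
Step 4: ant0:(0,1)->W->(0,0) | ant1:(0,0)->E->(0,1)
  grid max=7 at (0,0)
Final grid:
  7 4 0 0
  0 0 0 0
  0 0 0 0
  0 0 0 0
Max pheromone 7 at (0,0)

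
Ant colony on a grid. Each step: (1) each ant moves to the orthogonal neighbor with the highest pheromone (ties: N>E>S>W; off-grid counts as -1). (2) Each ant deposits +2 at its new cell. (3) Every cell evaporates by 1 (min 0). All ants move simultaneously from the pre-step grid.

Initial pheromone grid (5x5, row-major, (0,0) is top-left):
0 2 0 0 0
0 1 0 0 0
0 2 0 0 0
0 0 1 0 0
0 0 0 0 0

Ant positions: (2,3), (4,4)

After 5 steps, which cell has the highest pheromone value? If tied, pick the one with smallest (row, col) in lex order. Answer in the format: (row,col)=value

Answer: (0,4)=3

Derivation:
Step 1: ant0:(2,3)->N->(1,3) | ant1:(4,4)->N->(3,4)
  grid max=1 at (0,1)
Step 2: ant0:(1,3)->N->(0,3) | ant1:(3,4)->N->(2,4)
  grid max=1 at (0,3)
Step 3: ant0:(0,3)->E->(0,4) | ant1:(2,4)->N->(1,4)
  grid max=1 at (0,4)
Step 4: ant0:(0,4)->S->(1,4) | ant1:(1,4)->N->(0,4)
  grid max=2 at (0,4)
Step 5: ant0:(1,4)->N->(0,4) | ant1:(0,4)->S->(1,4)
  grid max=3 at (0,4)
Final grid:
  0 0 0 0 3
  0 0 0 0 3
  0 0 0 0 0
  0 0 0 0 0
  0 0 0 0 0
Max pheromone 3 at (0,4)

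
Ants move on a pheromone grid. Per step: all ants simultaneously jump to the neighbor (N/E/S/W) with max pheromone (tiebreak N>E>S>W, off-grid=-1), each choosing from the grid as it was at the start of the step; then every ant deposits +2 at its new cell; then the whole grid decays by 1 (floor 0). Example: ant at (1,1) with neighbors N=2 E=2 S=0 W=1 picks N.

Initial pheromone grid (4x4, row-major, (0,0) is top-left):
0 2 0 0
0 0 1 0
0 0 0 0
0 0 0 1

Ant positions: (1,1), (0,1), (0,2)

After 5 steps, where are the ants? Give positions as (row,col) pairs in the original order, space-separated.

Step 1: ant0:(1,1)->N->(0,1) | ant1:(0,1)->E->(0,2) | ant2:(0,2)->W->(0,1)
  grid max=5 at (0,1)
Step 2: ant0:(0,1)->E->(0,2) | ant1:(0,2)->W->(0,1) | ant2:(0,1)->E->(0,2)
  grid max=6 at (0,1)
Step 3: ant0:(0,2)->W->(0,1) | ant1:(0,1)->E->(0,2) | ant2:(0,2)->W->(0,1)
  grid max=9 at (0,1)
Step 4: ant0:(0,1)->E->(0,2) | ant1:(0,2)->W->(0,1) | ant2:(0,1)->E->(0,2)
  grid max=10 at (0,1)
Step 5: ant0:(0,2)->W->(0,1) | ant1:(0,1)->E->(0,2) | ant2:(0,2)->W->(0,1)
  grid max=13 at (0,1)

(0,1) (0,2) (0,1)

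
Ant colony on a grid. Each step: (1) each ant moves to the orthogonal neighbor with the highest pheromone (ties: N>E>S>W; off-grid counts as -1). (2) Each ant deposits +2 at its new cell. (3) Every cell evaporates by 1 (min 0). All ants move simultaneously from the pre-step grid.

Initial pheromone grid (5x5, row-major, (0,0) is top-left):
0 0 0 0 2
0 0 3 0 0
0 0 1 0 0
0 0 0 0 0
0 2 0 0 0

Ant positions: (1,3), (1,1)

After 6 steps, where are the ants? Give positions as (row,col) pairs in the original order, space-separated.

Step 1: ant0:(1,3)->W->(1,2) | ant1:(1,1)->E->(1,2)
  grid max=6 at (1,2)
Step 2: ant0:(1,2)->N->(0,2) | ant1:(1,2)->N->(0,2)
  grid max=5 at (1,2)
Step 3: ant0:(0,2)->S->(1,2) | ant1:(0,2)->S->(1,2)
  grid max=8 at (1,2)
Step 4: ant0:(1,2)->N->(0,2) | ant1:(1,2)->N->(0,2)
  grid max=7 at (1,2)
Step 5: ant0:(0,2)->S->(1,2) | ant1:(0,2)->S->(1,2)
  grid max=10 at (1,2)
Step 6: ant0:(1,2)->N->(0,2) | ant1:(1,2)->N->(0,2)
  grid max=9 at (1,2)

(0,2) (0,2)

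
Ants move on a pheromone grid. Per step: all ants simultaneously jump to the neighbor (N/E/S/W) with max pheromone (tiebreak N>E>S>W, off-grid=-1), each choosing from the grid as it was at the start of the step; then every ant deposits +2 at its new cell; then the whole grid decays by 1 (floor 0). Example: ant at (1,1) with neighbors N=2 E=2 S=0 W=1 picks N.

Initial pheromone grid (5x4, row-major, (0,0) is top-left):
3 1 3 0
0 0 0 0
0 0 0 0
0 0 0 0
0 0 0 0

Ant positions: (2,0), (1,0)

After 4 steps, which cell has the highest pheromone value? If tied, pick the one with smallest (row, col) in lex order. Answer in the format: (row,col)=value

Step 1: ant0:(2,0)->N->(1,0) | ant1:(1,0)->N->(0,0)
  grid max=4 at (0,0)
Step 2: ant0:(1,0)->N->(0,0) | ant1:(0,0)->S->(1,0)
  grid max=5 at (0,0)
Step 3: ant0:(0,0)->S->(1,0) | ant1:(1,0)->N->(0,0)
  grid max=6 at (0,0)
Step 4: ant0:(1,0)->N->(0,0) | ant1:(0,0)->S->(1,0)
  grid max=7 at (0,0)
Final grid:
  7 0 0 0
  4 0 0 0
  0 0 0 0
  0 0 0 0
  0 0 0 0
Max pheromone 7 at (0,0)

Answer: (0,0)=7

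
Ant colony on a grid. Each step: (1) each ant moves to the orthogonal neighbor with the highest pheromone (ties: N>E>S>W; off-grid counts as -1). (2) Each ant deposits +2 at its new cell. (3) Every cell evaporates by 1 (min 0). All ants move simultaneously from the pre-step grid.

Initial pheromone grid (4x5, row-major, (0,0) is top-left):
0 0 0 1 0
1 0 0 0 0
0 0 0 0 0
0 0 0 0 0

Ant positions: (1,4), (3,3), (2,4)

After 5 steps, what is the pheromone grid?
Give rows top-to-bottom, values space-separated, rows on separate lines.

After step 1: ants at (0,4),(2,3),(1,4)
  0 0 0 0 1
  0 0 0 0 1
  0 0 0 1 0
  0 0 0 0 0
After step 2: ants at (1,4),(1,3),(0,4)
  0 0 0 0 2
  0 0 0 1 2
  0 0 0 0 0
  0 0 0 0 0
After step 3: ants at (0,4),(1,4),(1,4)
  0 0 0 0 3
  0 0 0 0 5
  0 0 0 0 0
  0 0 0 0 0
After step 4: ants at (1,4),(0,4),(0,4)
  0 0 0 0 6
  0 0 0 0 6
  0 0 0 0 0
  0 0 0 0 0
After step 5: ants at (0,4),(1,4),(1,4)
  0 0 0 0 7
  0 0 0 0 9
  0 0 0 0 0
  0 0 0 0 0

0 0 0 0 7
0 0 0 0 9
0 0 0 0 0
0 0 0 0 0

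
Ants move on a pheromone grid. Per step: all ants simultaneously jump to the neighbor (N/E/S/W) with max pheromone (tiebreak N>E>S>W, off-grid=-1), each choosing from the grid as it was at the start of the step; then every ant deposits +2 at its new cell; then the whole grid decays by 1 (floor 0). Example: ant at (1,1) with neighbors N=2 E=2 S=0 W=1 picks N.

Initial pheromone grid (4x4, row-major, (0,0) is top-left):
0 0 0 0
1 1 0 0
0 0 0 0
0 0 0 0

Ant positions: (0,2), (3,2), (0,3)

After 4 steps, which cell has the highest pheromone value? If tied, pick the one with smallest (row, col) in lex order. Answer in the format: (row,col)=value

Answer: (0,3)=6

Derivation:
Step 1: ant0:(0,2)->E->(0,3) | ant1:(3,2)->N->(2,2) | ant2:(0,3)->S->(1,3)
  grid max=1 at (0,3)
Step 2: ant0:(0,3)->S->(1,3) | ant1:(2,2)->N->(1,2) | ant2:(1,3)->N->(0,3)
  grid max=2 at (0,3)
Step 3: ant0:(1,3)->N->(0,3) | ant1:(1,2)->E->(1,3) | ant2:(0,3)->S->(1,3)
  grid max=5 at (1,3)
Step 4: ant0:(0,3)->S->(1,3) | ant1:(1,3)->N->(0,3) | ant2:(1,3)->N->(0,3)
  grid max=6 at (0,3)
Final grid:
  0 0 0 6
  0 0 0 6
  0 0 0 0
  0 0 0 0
Max pheromone 6 at (0,3)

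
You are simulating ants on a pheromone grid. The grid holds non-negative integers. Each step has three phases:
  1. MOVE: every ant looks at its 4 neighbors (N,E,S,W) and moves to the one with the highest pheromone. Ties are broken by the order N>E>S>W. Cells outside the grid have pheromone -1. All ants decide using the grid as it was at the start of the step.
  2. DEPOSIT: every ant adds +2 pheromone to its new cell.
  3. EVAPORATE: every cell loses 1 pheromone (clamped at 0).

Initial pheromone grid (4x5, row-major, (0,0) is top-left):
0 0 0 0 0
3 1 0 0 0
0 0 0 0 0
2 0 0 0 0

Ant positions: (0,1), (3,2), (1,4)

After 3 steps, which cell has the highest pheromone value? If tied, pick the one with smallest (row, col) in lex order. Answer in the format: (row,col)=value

Answer: (1,1)=4

Derivation:
Step 1: ant0:(0,1)->S->(1,1) | ant1:(3,2)->N->(2,2) | ant2:(1,4)->N->(0,4)
  grid max=2 at (1,0)
Step 2: ant0:(1,1)->W->(1,0) | ant1:(2,2)->N->(1,2) | ant2:(0,4)->S->(1,4)
  grid max=3 at (1,0)
Step 3: ant0:(1,0)->E->(1,1) | ant1:(1,2)->W->(1,1) | ant2:(1,4)->N->(0,4)
  grid max=4 at (1,1)
Final grid:
  0 0 0 0 1
  2 4 0 0 0
  0 0 0 0 0
  0 0 0 0 0
Max pheromone 4 at (1,1)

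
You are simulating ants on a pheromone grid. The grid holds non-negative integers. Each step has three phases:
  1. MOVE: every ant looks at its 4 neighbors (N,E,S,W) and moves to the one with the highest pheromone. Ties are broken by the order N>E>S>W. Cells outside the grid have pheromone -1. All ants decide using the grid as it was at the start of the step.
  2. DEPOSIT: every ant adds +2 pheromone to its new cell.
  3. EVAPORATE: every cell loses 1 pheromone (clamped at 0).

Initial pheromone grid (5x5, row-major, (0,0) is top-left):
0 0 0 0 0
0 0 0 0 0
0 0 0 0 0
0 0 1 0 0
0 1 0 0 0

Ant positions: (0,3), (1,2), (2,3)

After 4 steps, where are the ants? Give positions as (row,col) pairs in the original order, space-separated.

Step 1: ant0:(0,3)->E->(0,4) | ant1:(1,2)->N->(0,2) | ant2:(2,3)->N->(1,3)
  grid max=1 at (0,2)
Step 2: ant0:(0,4)->S->(1,4) | ant1:(0,2)->E->(0,3) | ant2:(1,3)->N->(0,3)
  grid max=3 at (0,3)
Step 3: ant0:(1,4)->N->(0,4) | ant1:(0,3)->E->(0,4) | ant2:(0,3)->E->(0,4)
  grid max=5 at (0,4)
Step 4: ant0:(0,4)->W->(0,3) | ant1:(0,4)->W->(0,3) | ant2:(0,4)->W->(0,3)
  grid max=7 at (0,3)

(0,3) (0,3) (0,3)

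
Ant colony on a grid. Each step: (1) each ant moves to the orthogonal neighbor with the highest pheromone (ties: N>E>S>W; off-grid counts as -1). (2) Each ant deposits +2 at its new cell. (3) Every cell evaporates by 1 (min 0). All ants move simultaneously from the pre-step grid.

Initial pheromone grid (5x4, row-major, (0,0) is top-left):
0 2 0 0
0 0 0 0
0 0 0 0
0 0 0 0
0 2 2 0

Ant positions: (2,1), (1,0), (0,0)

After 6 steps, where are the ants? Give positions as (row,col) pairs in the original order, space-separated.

Step 1: ant0:(2,1)->N->(1,1) | ant1:(1,0)->N->(0,0) | ant2:(0,0)->E->(0,1)
  grid max=3 at (0,1)
Step 2: ant0:(1,1)->N->(0,1) | ant1:(0,0)->E->(0,1) | ant2:(0,1)->S->(1,1)
  grid max=6 at (0,1)
Step 3: ant0:(0,1)->S->(1,1) | ant1:(0,1)->S->(1,1) | ant2:(1,1)->N->(0,1)
  grid max=7 at (0,1)
Step 4: ant0:(1,1)->N->(0,1) | ant1:(1,1)->N->(0,1) | ant2:(0,1)->S->(1,1)
  grid max=10 at (0,1)
Step 5: ant0:(0,1)->S->(1,1) | ant1:(0,1)->S->(1,1) | ant2:(1,1)->N->(0,1)
  grid max=11 at (0,1)
Step 6: ant0:(1,1)->N->(0,1) | ant1:(1,1)->N->(0,1) | ant2:(0,1)->S->(1,1)
  grid max=14 at (0,1)

(0,1) (0,1) (1,1)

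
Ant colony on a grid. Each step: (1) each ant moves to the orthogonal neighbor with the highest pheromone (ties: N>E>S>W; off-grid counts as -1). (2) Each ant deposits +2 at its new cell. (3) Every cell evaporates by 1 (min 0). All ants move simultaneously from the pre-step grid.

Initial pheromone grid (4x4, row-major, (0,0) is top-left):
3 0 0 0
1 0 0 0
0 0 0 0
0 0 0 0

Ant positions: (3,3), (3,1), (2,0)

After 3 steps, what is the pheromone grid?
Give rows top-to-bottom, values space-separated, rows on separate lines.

After step 1: ants at (2,3),(2,1),(1,0)
  2 0 0 0
  2 0 0 0
  0 1 0 1
  0 0 0 0
After step 2: ants at (1,3),(1,1),(0,0)
  3 0 0 0
  1 1 0 1
  0 0 0 0
  0 0 0 0
After step 3: ants at (0,3),(1,0),(1,0)
  2 0 0 1
  4 0 0 0
  0 0 0 0
  0 0 0 0

2 0 0 1
4 0 0 0
0 0 0 0
0 0 0 0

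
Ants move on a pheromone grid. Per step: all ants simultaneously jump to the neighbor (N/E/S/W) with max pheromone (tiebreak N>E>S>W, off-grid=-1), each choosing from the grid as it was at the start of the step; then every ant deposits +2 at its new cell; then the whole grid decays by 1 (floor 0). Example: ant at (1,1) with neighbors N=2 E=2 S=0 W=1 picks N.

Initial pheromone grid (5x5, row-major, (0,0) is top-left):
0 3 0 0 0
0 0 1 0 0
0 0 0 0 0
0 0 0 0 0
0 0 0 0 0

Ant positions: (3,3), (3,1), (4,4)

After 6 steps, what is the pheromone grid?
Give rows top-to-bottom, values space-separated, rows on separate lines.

After step 1: ants at (2,3),(2,1),(3,4)
  0 2 0 0 0
  0 0 0 0 0
  0 1 0 1 0
  0 0 0 0 1
  0 0 0 0 0
After step 2: ants at (1,3),(1,1),(2,4)
  0 1 0 0 0
  0 1 0 1 0
  0 0 0 0 1
  0 0 0 0 0
  0 0 0 0 0
After step 3: ants at (0,3),(0,1),(1,4)
  0 2 0 1 0
  0 0 0 0 1
  0 0 0 0 0
  0 0 0 0 0
  0 0 0 0 0
After step 4: ants at (0,4),(0,2),(0,4)
  0 1 1 0 3
  0 0 0 0 0
  0 0 0 0 0
  0 0 0 0 0
  0 0 0 0 0
After step 5: ants at (1,4),(0,1),(1,4)
  0 2 0 0 2
  0 0 0 0 3
  0 0 0 0 0
  0 0 0 0 0
  0 0 0 0 0
After step 6: ants at (0,4),(0,2),(0,4)
  0 1 1 0 5
  0 0 0 0 2
  0 0 0 0 0
  0 0 0 0 0
  0 0 0 0 0

0 1 1 0 5
0 0 0 0 2
0 0 0 0 0
0 0 0 0 0
0 0 0 0 0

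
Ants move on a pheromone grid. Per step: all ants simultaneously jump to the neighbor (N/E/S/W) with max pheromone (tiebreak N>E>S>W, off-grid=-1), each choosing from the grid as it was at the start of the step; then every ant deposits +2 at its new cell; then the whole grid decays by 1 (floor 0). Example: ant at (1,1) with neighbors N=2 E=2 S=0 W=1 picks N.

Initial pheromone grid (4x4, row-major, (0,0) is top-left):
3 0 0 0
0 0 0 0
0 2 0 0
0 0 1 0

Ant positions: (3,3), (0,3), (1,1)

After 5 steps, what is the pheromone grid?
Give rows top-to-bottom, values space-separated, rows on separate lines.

After step 1: ants at (3,2),(1,3),(2,1)
  2 0 0 0
  0 0 0 1
  0 3 0 0
  0 0 2 0
After step 2: ants at (2,2),(0,3),(1,1)
  1 0 0 1
  0 1 0 0
  0 2 1 0
  0 0 1 0
After step 3: ants at (2,1),(1,3),(2,1)
  0 0 0 0
  0 0 0 1
  0 5 0 0
  0 0 0 0
After step 4: ants at (1,1),(0,3),(1,1)
  0 0 0 1
  0 3 0 0
  0 4 0 0
  0 0 0 0
After step 5: ants at (2,1),(1,3),(2,1)
  0 0 0 0
  0 2 0 1
  0 7 0 0
  0 0 0 0

0 0 0 0
0 2 0 1
0 7 0 0
0 0 0 0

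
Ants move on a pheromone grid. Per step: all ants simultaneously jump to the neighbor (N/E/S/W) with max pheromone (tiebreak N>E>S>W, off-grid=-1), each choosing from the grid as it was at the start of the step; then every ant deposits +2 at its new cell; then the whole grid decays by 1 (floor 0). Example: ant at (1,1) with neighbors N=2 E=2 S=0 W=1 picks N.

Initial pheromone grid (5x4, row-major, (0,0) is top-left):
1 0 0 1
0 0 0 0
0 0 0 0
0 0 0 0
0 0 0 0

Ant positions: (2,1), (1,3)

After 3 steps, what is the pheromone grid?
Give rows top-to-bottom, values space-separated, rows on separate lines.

After step 1: ants at (1,1),(0,3)
  0 0 0 2
  0 1 0 0
  0 0 0 0
  0 0 0 0
  0 0 0 0
After step 2: ants at (0,1),(1,3)
  0 1 0 1
  0 0 0 1
  0 0 0 0
  0 0 0 0
  0 0 0 0
After step 3: ants at (0,2),(0,3)
  0 0 1 2
  0 0 0 0
  0 0 0 0
  0 0 0 0
  0 0 0 0

0 0 1 2
0 0 0 0
0 0 0 0
0 0 0 0
0 0 0 0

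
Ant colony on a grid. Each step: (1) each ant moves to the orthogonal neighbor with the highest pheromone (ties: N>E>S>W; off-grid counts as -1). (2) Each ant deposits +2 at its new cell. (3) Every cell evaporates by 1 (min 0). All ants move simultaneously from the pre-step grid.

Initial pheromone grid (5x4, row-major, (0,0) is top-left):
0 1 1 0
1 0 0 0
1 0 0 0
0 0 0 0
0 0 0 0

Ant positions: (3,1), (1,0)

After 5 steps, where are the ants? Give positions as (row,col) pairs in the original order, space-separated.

Step 1: ant0:(3,1)->N->(2,1) | ant1:(1,0)->S->(2,0)
  grid max=2 at (2,0)
Step 2: ant0:(2,1)->W->(2,0) | ant1:(2,0)->E->(2,1)
  grid max=3 at (2,0)
Step 3: ant0:(2,0)->E->(2,1) | ant1:(2,1)->W->(2,0)
  grid max=4 at (2,0)
Step 4: ant0:(2,1)->W->(2,0) | ant1:(2,0)->E->(2,1)
  grid max=5 at (2,0)
Step 5: ant0:(2,0)->E->(2,1) | ant1:(2,1)->W->(2,0)
  grid max=6 at (2,0)

(2,1) (2,0)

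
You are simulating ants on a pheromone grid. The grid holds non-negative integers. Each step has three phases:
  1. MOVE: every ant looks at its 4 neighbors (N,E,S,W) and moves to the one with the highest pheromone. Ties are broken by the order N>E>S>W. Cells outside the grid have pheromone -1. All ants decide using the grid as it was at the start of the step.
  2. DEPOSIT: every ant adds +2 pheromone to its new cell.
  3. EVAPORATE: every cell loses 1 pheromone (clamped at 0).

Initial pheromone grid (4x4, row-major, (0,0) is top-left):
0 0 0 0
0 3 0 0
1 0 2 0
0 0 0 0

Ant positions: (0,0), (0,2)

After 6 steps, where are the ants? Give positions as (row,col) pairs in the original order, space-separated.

Step 1: ant0:(0,0)->E->(0,1) | ant1:(0,2)->E->(0,3)
  grid max=2 at (1,1)
Step 2: ant0:(0,1)->S->(1,1) | ant1:(0,3)->S->(1,3)
  grid max=3 at (1,1)
Step 3: ant0:(1,1)->N->(0,1) | ant1:(1,3)->N->(0,3)
  grid max=2 at (1,1)
Step 4: ant0:(0,1)->S->(1,1) | ant1:(0,3)->S->(1,3)
  grid max=3 at (1,1)
Step 5: ant0:(1,1)->N->(0,1) | ant1:(1,3)->N->(0,3)
  grid max=2 at (1,1)
Step 6: ant0:(0,1)->S->(1,1) | ant1:(0,3)->S->(1,3)
  grid max=3 at (1,1)

(1,1) (1,3)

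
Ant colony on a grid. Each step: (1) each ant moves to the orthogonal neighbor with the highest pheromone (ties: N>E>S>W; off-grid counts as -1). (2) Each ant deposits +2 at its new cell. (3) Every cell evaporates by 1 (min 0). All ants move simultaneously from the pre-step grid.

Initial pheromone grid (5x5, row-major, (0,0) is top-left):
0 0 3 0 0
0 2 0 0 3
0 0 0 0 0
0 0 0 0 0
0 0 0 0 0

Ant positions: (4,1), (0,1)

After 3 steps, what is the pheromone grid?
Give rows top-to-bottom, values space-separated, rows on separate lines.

After step 1: ants at (3,1),(0,2)
  0 0 4 0 0
  0 1 0 0 2
  0 0 0 0 0
  0 1 0 0 0
  0 0 0 0 0
After step 2: ants at (2,1),(0,3)
  0 0 3 1 0
  0 0 0 0 1
  0 1 0 0 0
  0 0 0 0 0
  0 0 0 0 0
After step 3: ants at (1,1),(0,2)
  0 0 4 0 0
  0 1 0 0 0
  0 0 0 0 0
  0 0 0 0 0
  0 0 0 0 0

0 0 4 0 0
0 1 0 0 0
0 0 0 0 0
0 0 0 0 0
0 0 0 0 0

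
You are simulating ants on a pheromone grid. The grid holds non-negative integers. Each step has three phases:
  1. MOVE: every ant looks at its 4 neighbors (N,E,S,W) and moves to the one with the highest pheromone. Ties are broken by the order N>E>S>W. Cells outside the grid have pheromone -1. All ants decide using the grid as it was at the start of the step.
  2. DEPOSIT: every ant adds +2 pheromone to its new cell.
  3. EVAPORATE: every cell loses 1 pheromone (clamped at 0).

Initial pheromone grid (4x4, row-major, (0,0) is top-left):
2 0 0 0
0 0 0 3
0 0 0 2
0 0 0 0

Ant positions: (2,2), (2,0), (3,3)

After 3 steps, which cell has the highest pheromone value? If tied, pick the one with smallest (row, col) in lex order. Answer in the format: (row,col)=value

Step 1: ant0:(2,2)->E->(2,3) | ant1:(2,0)->N->(1,0) | ant2:(3,3)->N->(2,3)
  grid max=5 at (2,3)
Step 2: ant0:(2,3)->N->(1,3) | ant1:(1,0)->N->(0,0) | ant2:(2,3)->N->(1,3)
  grid max=5 at (1,3)
Step 3: ant0:(1,3)->S->(2,3) | ant1:(0,0)->E->(0,1) | ant2:(1,3)->S->(2,3)
  grid max=7 at (2,3)
Final grid:
  1 1 0 0
  0 0 0 4
  0 0 0 7
  0 0 0 0
Max pheromone 7 at (2,3)

Answer: (2,3)=7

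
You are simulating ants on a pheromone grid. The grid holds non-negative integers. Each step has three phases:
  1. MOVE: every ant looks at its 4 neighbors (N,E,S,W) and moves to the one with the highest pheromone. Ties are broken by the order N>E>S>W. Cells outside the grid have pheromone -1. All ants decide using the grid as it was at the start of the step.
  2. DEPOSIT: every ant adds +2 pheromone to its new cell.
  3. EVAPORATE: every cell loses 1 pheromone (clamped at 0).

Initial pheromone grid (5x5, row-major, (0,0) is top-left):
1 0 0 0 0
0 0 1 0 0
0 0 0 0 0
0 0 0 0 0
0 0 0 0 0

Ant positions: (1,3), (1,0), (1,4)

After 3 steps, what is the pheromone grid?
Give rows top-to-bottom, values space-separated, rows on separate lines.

After step 1: ants at (1,2),(0,0),(0,4)
  2 0 0 0 1
  0 0 2 0 0
  0 0 0 0 0
  0 0 0 0 0
  0 0 0 0 0
After step 2: ants at (0,2),(0,1),(1,4)
  1 1 1 0 0
  0 0 1 0 1
  0 0 0 0 0
  0 0 0 0 0
  0 0 0 0 0
After step 3: ants at (1,2),(0,2),(0,4)
  0 0 2 0 1
  0 0 2 0 0
  0 0 0 0 0
  0 0 0 0 0
  0 0 0 0 0

0 0 2 0 1
0 0 2 0 0
0 0 0 0 0
0 0 0 0 0
0 0 0 0 0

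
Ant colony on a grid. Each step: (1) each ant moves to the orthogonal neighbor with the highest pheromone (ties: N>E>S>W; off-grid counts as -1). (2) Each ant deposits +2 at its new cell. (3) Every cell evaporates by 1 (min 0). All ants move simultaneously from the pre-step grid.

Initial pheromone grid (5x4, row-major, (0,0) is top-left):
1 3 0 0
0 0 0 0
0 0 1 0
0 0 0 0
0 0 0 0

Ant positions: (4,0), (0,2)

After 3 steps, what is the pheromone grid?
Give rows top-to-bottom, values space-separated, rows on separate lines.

After step 1: ants at (3,0),(0,1)
  0 4 0 0
  0 0 0 0
  0 0 0 0
  1 0 0 0
  0 0 0 0
After step 2: ants at (2,0),(0,2)
  0 3 1 0
  0 0 0 0
  1 0 0 0
  0 0 0 0
  0 0 0 0
After step 3: ants at (1,0),(0,1)
  0 4 0 0
  1 0 0 0
  0 0 0 0
  0 0 0 0
  0 0 0 0

0 4 0 0
1 0 0 0
0 0 0 0
0 0 0 0
0 0 0 0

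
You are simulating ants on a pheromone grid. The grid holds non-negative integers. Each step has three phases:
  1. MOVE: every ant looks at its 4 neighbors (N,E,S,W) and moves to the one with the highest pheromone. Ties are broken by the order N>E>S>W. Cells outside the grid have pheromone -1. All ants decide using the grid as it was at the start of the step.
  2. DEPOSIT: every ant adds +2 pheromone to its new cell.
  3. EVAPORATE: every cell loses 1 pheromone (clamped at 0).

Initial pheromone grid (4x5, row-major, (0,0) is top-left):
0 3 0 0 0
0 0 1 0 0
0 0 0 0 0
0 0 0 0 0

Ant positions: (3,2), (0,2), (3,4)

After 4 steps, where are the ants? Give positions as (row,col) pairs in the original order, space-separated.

Step 1: ant0:(3,2)->N->(2,2) | ant1:(0,2)->W->(0,1) | ant2:(3,4)->N->(2,4)
  grid max=4 at (0,1)
Step 2: ant0:(2,2)->N->(1,2) | ant1:(0,1)->E->(0,2) | ant2:(2,4)->N->(1,4)
  grid max=3 at (0,1)
Step 3: ant0:(1,2)->N->(0,2) | ant1:(0,2)->W->(0,1) | ant2:(1,4)->N->(0,4)
  grid max=4 at (0,1)
Step 4: ant0:(0,2)->W->(0,1) | ant1:(0,1)->E->(0,2) | ant2:(0,4)->S->(1,4)
  grid max=5 at (0,1)

(0,1) (0,2) (1,4)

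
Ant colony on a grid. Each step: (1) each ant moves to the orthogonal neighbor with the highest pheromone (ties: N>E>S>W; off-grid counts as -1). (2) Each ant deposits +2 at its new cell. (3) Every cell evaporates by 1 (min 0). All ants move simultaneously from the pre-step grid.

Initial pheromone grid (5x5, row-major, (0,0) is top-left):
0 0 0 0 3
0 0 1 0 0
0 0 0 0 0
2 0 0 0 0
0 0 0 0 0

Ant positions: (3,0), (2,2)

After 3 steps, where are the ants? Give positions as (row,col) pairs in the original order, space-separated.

Step 1: ant0:(3,0)->N->(2,0) | ant1:(2,2)->N->(1,2)
  grid max=2 at (0,4)
Step 2: ant0:(2,0)->S->(3,0) | ant1:(1,2)->N->(0,2)
  grid max=2 at (3,0)
Step 3: ant0:(3,0)->N->(2,0) | ant1:(0,2)->S->(1,2)
  grid max=2 at (1,2)

(2,0) (1,2)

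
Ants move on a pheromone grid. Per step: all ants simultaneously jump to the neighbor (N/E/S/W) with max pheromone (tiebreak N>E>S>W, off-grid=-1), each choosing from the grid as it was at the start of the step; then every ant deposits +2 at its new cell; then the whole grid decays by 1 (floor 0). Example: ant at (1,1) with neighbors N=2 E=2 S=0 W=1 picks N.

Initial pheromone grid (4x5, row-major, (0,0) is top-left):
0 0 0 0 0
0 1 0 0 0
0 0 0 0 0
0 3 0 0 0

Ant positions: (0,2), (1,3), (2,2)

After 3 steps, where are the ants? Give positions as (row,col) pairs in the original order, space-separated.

Step 1: ant0:(0,2)->E->(0,3) | ant1:(1,3)->N->(0,3) | ant2:(2,2)->N->(1,2)
  grid max=3 at (0,3)
Step 2: ant0:(0,3)->E->(0,4) | ant1:(0,3)->E->(0,4) | ant2:(1,2)->N->(0,2)
  grid max=3 at (0,4)
Step 3: ant0:(0,4)->W->(0,3) | ant1:(0,4)->W->(0,3) | ant2:(0,2)->E->(0,3)
  grid max=7 at (0,3)

(0,3) (0,3) (0,3)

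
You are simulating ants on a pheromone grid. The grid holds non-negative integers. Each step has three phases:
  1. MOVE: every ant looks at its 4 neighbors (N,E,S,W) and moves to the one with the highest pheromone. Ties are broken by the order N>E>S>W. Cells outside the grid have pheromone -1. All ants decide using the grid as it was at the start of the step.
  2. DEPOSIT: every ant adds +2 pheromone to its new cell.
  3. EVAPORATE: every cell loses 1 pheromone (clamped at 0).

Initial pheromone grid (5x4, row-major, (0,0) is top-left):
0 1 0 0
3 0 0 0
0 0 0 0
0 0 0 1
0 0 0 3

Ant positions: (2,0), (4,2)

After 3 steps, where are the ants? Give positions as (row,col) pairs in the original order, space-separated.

Step 1: ant0:(2,0)->N->(1,0) | ant1:(4,2)->E->(4,3)
  grid max=4 at (1,0)
Step 2: ant0:(1,0)->N->(0,0) | ant1:(4,3)->N->(3,3)
  grid max=3 at (1,0)
Step 3: ant0:(0,0)->S->(1,0) | ant1:(3,3)->S->(4,3)
  grid max=4 at (1,0)

(1,0) (4,3)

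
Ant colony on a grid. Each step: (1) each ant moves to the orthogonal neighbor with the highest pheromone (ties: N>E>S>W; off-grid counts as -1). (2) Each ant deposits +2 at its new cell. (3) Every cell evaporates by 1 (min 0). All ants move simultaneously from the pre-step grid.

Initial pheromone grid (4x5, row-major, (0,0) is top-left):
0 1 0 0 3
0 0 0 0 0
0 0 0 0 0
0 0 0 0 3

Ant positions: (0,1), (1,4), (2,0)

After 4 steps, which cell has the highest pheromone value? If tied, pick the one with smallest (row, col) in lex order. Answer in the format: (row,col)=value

Step 1: ant0:(0,1)->E->(0,2) | ant1:(1,4)->N->(0,4) | ant2:(2,0)->N->(1,0)
  grid max=4 at (0,4)
Step 2: ant0:(0,2)->E->(0,3) | ant1:(0,4)->S->(1,4) | ant2:(1,0)->N->(0,0)
  grid max=3 at (0,4)
Step 3: ant0:(0,3)->E->(0,4) | ant1:(1,4)->N->(0,4) | ant2:(0,0)->E->(0,1)
  grid max=6 at (0,4)
Step 4: ant0:(0,4)->S->(1,4) | ant1:(0,4)->S->(1,4) | ant2:(0,1)->E->(0,2)
  grid max=5 at (0,4)
Final grid:
  0 0 1 0 5
  0 0 0 0 3
  0 0 0 0 0
  0 0 0 0 0
Max pheromone 5 at (0,4)

Answer: (0,4)=5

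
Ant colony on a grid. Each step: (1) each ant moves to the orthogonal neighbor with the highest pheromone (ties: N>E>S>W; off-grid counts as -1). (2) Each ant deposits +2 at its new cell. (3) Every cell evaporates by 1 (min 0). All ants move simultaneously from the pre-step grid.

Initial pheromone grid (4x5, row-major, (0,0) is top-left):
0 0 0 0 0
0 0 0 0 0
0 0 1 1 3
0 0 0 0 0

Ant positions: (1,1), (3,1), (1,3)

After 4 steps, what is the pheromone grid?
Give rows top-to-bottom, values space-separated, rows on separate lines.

After step 1: ants at (0,1),(2,1),(2,3)
  0 1 0 0 0
  0 0 0 0 0
  0 1 0 2 2
  0 0 0 0 0
After step 2: ants at (0,2),(1,1),(2,4)
  0 0 1 0 0
  0 1 0 0 0
  0 0 0 1 3
  0 0 0 0 0
After step 3: ants at (0,3),(0,1),(2,3)
  0 1 0 1 0
  0 0 0 0 0
  0 0 0 2 2
  0 0 0 0 0
After step 4: ants at (0,4),(0,2),(2,4)
  0 0 1 0 1
  0 0 0 0 0
  0 0 0 1 3
  0 0 0 0 0

0 0 1 0 1
0 0 0 0 0
0 0 0 1 3
0 0 0 0 0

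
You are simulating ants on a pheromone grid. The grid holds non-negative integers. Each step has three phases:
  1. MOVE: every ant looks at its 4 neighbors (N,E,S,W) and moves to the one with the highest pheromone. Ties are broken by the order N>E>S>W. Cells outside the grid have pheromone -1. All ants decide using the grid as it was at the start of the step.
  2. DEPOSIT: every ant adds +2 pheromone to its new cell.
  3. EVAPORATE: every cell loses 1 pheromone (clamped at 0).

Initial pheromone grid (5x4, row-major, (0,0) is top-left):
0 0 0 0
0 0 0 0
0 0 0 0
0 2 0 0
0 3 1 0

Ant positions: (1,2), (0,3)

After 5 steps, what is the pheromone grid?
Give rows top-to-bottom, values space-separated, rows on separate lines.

After step 1: ants at (0,2),(1,3)
  0 0 1 0
  0 0 0 1
  0 0 0 0
  0 1 0 0
  0 2 0 0
After step 2: ants at (0,3),(0,3)
  0 0 0 3
  0 0 0 0
  0 0 0 0
  0 0 0 0
  0 1 0 0
After step 3: ants at (1,3),(1,3)
  0 0 0 2
  0 0 0 3
  0 0 0 0
  0 0 0 0
  0 0 0 0
After step 4: ants at (0,3),(0,3)
  0 0 0 5
  0 0 0 2
  0 0 0 0
  0 0 0 0
  0 0 0 0
After step 5: ants at (1,3),(1,3)
  0 0 0 4
  0 0 0 5
  0 0 0 0
  0 0 0 0
  0 0 0 0

0 0 0 4
0 0 0 5
0 0 0 0
0 0 0 0
0 0 0 0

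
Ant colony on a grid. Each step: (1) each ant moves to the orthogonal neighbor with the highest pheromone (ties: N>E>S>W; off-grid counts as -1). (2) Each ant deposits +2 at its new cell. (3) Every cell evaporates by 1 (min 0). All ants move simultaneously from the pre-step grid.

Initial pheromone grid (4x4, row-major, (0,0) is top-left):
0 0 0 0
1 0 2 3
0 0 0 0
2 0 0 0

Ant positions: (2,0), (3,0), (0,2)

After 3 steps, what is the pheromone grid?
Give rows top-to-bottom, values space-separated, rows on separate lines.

After step 1: ants at (3,0),(2,0),(1,2)
  0 0 0 0
  0 0 3 2
  1 0 0 0
  3 0 0 0
After step 2: ants at (2,0),(3,0),(1,3)
  0 0 0 0
  0 0 2 3
  2 0 0 0
  4 0 0 0
After step 3: ants at (3,0),(2,0),(1,2)
  0 0 0 0
  0 0 3 2
  3 0 0 0
  5 0 0 0

0 0 0 0
0 0 3 2
3 0 0 0
5 0 0 0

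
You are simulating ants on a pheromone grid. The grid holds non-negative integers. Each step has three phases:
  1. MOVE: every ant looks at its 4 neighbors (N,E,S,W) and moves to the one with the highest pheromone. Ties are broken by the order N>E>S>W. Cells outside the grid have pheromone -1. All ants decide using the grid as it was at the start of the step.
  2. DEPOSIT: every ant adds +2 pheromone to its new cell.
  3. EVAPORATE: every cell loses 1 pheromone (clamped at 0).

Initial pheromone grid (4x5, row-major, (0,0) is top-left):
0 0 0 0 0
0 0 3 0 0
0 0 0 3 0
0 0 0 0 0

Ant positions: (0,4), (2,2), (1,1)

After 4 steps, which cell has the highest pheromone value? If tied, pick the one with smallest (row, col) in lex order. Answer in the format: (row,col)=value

Step 1: ant0:(0,4)->S->(1,4) | ant1:(2,2)->N->(1,2) | ant2:(1,1)->E->(1,2)
  grid max=6 at (1,2)
Step 2: ant0:(1,4)->N->(0,4) | ant1:(1,2)->N->(0,2) | ant2:(1,2)->N->(0,2)
  grid max=5 at (1,2)
Step 3: ant0:(0,4)->S->(1,4) | ant1:(0,2)->S->(1,2) | ant2:(0,2)->S->(1,2)
  grid max=8 at (1,2)
Step 4: ant0:(1,4)->N->(0,4) | ant1:(1,2)->N->(0,2) | ant2:(1,2)->N->(0,2)
  grid max=7 at (1,2)
Final grid:
  0 0 5 0 1
  0 0 7 0 0
  0 0 0 0 0
  0 0 0 0 0
Max pheromone 7 at (1,2)

Answer: (1,2)=7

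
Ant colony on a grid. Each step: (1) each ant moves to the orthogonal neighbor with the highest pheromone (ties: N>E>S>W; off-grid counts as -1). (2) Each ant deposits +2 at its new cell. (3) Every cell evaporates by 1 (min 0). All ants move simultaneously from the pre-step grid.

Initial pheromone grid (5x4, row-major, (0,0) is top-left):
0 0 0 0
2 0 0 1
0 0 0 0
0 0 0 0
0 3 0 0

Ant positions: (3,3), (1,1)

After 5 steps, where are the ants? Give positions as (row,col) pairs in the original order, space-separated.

Step 1: ant0:(3,3)->N->(2,3) | ant1:(1,1)->W->(1,0)
  grid max=3 at (1,0)
Step 2: ant0:(2,3)->N->(1,3) | ant1:(1,0)->N->(0,0)
  grid max=2 at (1,0)
Step 3: ant0:(1,3)->N->(0,3) | ant1:(0,0)->S->(1,0)
  grid max=3 at (1,0)
Step 4: ant0:(0,3)->S->(1,3) | ant1:(1,0)->N->(0,0)
  grid max=2 at (1,0)
Step 5: ant0:(1,3)->N->(0,3) | ant1:(0,0)->S->(1,0)
  grid max=3 at (1,0)

(0,3) (1,0)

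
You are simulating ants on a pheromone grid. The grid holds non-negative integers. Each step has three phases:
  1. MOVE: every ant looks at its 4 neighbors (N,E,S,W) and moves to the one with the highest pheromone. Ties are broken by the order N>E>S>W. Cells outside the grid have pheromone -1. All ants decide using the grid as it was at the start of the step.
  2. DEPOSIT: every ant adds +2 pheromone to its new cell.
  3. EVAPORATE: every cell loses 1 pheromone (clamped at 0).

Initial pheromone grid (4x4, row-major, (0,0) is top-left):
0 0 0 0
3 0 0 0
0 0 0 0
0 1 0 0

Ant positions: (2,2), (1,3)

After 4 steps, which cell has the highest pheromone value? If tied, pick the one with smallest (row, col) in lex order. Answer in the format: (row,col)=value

Step 1: ant0:(2,2)->N->(1,2) | ant1:(1,3)->N->(0,3)
  grid max=2 at (1,0)
Step 2: ant0:(1,2)->N->(0,2) | ant1:(0,3)->S->(1,3)
  grid max=1 at (0,2)
Step 3: ant0:(0,2)->E->(0,3) | ant1:(1,3)->N->(0,3)
  grid max=3 at (0,3)
Step 4: ant0:(0,3)->S->(1,3) | ant1:(0,3)->S->(1,3)
  grid max=3 at (1,3)
Final grid:
  0 0 0 2
  0 0 0 3
  0 0 0 0
  0 0 0 0
Max pheromone 3 at (1,3)

Answer: (1,3)=3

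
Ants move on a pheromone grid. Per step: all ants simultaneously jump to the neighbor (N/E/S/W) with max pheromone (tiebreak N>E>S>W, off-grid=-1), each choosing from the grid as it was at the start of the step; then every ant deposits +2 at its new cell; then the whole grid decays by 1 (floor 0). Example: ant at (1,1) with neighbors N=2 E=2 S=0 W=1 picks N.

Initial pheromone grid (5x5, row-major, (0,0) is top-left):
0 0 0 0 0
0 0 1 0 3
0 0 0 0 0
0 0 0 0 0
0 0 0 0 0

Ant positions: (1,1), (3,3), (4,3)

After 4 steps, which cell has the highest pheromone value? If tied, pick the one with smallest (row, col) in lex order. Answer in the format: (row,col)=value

Answer: (2,3)=4

Derivation:
Step 1: ant0:(1,1)->E->(1,2) | ant1:(3,3)->N->(2,3) | ant2:(4,3)->N->(3,3)
  grid max=2 at (1,2)
Step 2: ant0:(1,2)->N->(0,2) | ant1:(2,3)->S->(3,3) | ant2:(3,3)->N->(2,3)
  grid max=2 at (2,3)
Step 3: ant0:(0,2)->S->(1,2) | ant1:(3,3)->N->(2,3) | ant2:(2,3)->S->(3,3)
  grid max=3 at (2,3)
Step 4: ant0:(1,2)->N->(0,2) | ant1:(2,3)->S->(3,3) | ant2:(3,3)->N->(2,3)
  grid max=4 at (2,3)
Final grid:
  0 0 1 0 0
  0 0 1 0 0
  0 0 0 4 0
  0 0 0 4 0
  0 0 0 0 0
Max pheromone 4 at (2,3)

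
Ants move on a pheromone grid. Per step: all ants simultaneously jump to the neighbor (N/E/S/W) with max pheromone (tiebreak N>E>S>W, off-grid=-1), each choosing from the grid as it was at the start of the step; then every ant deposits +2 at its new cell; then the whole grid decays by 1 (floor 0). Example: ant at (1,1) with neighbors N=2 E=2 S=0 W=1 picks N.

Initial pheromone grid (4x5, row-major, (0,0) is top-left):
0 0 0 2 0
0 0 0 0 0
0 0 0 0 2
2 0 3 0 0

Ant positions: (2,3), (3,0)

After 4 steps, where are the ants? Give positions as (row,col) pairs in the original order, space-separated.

Step 1: ant0:(2,3)->E->(2,4) | ant1:(3,0)->N->(2,0)
  grid max=3 at (2,4)
Step 2: ant0:(2,4)->N->(1,4) | ant1:(2,0)->S->(3,0)
  grid max=2 at (2,4)
Step 3: ant0:(1,4)->S->(2,4) | ant1:(3,0)->N->(2,0)
  grid max=3 at (2,4)
Step 4: ant0:(2,4)->N->(1,4) | ant1:(2,0)->S->(3,0)
  grid max=2 at (2,4)

(1,4) (3,0)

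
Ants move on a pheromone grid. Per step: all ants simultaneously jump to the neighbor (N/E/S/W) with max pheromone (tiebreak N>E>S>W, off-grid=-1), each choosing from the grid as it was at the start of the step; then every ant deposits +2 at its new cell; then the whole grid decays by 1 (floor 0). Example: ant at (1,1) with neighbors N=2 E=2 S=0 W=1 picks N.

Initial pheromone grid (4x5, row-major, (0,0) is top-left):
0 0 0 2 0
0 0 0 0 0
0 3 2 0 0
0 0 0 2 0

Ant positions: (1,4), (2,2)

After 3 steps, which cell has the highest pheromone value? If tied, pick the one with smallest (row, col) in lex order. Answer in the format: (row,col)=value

Answer: (2,1)=4

Derivation:
Step 1: ant0:(1,4)->N->(0,4) | ant1:(2,2)->W->(2,1)
  grid max=4 at (2,1)
Step 2: ant0:(0,4)->W->(0,3) | ant1:(2,1)->E->(2,2)
  grid max=3 at (2,1)
Step 3: ant0:(0,3)->E->(0,4) | ant1:(2,2)->W->(2,1)
  grid max=4 at (2,1)
Final grid:
  0 0 0 1 1
  0 0 0 0 0
  0 4 1 0 0
  0 0 0 0 0
Max pheromone 4 at (2,1)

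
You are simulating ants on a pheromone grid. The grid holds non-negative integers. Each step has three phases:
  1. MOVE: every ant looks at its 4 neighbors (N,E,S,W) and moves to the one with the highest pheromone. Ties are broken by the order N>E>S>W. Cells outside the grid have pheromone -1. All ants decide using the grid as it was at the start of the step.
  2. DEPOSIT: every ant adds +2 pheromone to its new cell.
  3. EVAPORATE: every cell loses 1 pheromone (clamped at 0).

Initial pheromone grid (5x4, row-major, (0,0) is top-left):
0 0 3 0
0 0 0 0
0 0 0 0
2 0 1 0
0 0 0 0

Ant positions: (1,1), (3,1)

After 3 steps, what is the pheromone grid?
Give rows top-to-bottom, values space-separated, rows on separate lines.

After step 1: ants at (0,1),(3,0)
  0 1 2 0
  0 0 0 0
  0 0 0 0
  3 0 0 0
  0 0 0 0
After step 2: ants at (0,2),(2,0)
  0 0 3 0
  0 0 0 0
  1 0 0 0
  2 0 0 0
  0 0 0 0
After step 3: ants at (0,3),(3,0)
  0 0 2 1
  0 0 0 0
  0 0 0 0
  3 0 0 0
  0 0 0 0

0 0 2 1
0 0 0 0
0 0 0 0
3 0 0 0
0 0 0 0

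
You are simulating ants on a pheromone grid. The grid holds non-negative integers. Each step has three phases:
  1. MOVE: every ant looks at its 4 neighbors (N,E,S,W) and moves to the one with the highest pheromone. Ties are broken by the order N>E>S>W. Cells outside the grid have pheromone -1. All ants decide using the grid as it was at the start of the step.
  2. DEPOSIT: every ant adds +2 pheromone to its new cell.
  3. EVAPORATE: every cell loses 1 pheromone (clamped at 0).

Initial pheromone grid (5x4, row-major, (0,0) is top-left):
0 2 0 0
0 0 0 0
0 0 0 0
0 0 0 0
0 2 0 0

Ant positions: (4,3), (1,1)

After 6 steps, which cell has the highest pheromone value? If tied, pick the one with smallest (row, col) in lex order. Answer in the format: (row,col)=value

Step 1: ant0:(4,3)->N->(3,3) | ant1:(1,1)->N->(0,1)
  grid max=3 at (0,1)
Step 2: ant0:(3,3)->N->(2,3) | ant1:(0,1)->E->(0,2)
  grid max=2 at (0,1)
Step 3: ant0:(2,3)->N->(1,3) | ant1:(0,2)->W->(0,1)
  grid max=3 at (0,1)
Step 4: ant0:(1,3)->N->(0,3) | ant1:(0,1)->E->(0,2)
  grid max=2 at (0,1)
Step 5: ant0:(0,3)->W->(0,2) | ant1:(0,2)->W->(0,1)
  grid max=3 at (0,1)
Step 6: ant0:(0,2)->W->(0,1) | ant1:(0,1)->E->(0,2)
  grid max=4 at (0,1)
Final grid:
  0 4 3 0
  0 0 0 0
  0 0 0 0
  0 0 0 0
  0 0 0 0
Max pheromone 4 at (0,1)

Answer: (0,1)=4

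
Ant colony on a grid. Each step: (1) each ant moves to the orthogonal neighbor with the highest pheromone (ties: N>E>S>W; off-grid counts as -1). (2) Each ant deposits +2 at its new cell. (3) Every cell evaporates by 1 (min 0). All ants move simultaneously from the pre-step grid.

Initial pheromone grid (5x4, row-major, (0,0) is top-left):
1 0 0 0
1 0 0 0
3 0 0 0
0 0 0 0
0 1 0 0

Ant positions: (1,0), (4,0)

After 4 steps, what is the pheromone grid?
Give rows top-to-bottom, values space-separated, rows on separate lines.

After step 1: ants at (2,0),(4,1)
  0 0 0 0
  0 0 0 0
  4 0 0 0
  0 0 0 0
  0 2 0 0
After step 2: ants at (1,0),(3,1)
  0 0 0 0
  1 0 0 0
  3 0 0 0
  0 1 0 0
  0 1 0 0
After step 3: ants at (2,0),(4,1)
  0 0 0 0
  0 0 0 0
  4 0 0 0
  0 0 0 0
  0 2 0 0
After step 4: ants at (1,0),(3,1)
  0 0 0 0
  1 0 0 0
  3 0 0 0
  0 1 0 0
  0 1 0 0

0 0 0 0
1 0 0 0
3 0 0 0
0 1 0 0
0 1 0 0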